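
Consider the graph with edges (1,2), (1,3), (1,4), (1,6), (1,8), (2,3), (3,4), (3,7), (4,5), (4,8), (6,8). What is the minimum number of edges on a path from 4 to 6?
2 (path: 4 -> 8 -> 6, 2 edges)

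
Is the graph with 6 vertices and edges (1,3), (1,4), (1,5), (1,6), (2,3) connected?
Yes (BFS from 1 visits [1, 3, 4, 5, 6, 2] — all 6 vertices reached)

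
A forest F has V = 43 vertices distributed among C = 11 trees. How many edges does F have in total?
32 (Each of the 11 component trees on V_i vertices has V_i - 1 edges; summing gives V - C = 43 - 11 = 32)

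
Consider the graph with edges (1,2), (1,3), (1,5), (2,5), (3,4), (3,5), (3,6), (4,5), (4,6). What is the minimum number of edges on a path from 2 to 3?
2 (path: 2 -> 1 -> 3, 2 edges)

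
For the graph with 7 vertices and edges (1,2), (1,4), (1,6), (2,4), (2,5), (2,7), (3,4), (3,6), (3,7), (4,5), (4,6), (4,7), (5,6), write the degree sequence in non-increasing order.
[6, 4, 4, 3, 3, 3, 3] (degrees: deg(1)=3, deg(2)=4, deg(3)=3, deg(4)=6, deg(5)=3, deg(6)=4, deg(7)=3)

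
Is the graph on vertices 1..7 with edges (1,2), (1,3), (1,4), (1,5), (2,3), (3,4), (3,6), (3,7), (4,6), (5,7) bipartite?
No (odd cycle of length 3: 2 -> 1 -> 3 -> 2)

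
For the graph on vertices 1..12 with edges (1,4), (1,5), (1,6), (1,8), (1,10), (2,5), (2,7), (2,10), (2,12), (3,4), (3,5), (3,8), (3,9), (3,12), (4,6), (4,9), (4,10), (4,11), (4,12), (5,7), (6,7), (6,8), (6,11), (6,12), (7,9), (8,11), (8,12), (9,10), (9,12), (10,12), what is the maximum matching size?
6 (matching: (1,8), (2,7), (3,5), (4,11), (6,12), (9,10); upper bound floor(n/2) = floor(12/2) = 6)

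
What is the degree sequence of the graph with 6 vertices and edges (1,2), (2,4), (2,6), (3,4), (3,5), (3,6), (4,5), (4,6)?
[4, 3, 3, 3, 2, 1] (degrees: deg(1)=1, deg(2)=3, deg(3)=3, deg(4)=4, deg(5)=2, deg(6)=3)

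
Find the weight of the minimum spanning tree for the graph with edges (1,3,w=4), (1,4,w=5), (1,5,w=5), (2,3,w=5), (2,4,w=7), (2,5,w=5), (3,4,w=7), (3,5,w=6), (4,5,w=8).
19 (MST edges: (1,3,w=4), (1,4,w=5), (1,5,w=5), (2,3,w=5); sum of weights 4 + 5 + 5 + 5 = 19)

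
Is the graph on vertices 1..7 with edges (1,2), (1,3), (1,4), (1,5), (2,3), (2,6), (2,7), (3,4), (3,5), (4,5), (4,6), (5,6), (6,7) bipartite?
No (odd cycle of length 3: 5 -> 1 -> 4 -> 5)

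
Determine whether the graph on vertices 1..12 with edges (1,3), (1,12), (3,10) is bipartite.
Yes. Partition: {1, 2, 4, 5, 6, 7, 8, 9, 10, 11}, {3, 12}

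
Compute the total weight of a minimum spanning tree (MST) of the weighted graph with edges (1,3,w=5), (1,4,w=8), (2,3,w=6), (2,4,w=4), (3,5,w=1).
16 (MST edges: (1,3,w=5), (2,3,w=6), (2,4,w=4), (3,5,w=1); sum of weights 5 + 6 + 4 + 1 = 16)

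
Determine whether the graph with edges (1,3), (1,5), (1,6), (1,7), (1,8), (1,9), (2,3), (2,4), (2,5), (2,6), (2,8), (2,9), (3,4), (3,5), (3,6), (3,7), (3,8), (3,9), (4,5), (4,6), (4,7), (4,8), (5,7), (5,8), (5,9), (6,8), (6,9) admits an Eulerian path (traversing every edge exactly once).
Yes (the graph is connected and exactly 2 vertices have odd degree: {5, 9}; any Eulerian path must start and end at those)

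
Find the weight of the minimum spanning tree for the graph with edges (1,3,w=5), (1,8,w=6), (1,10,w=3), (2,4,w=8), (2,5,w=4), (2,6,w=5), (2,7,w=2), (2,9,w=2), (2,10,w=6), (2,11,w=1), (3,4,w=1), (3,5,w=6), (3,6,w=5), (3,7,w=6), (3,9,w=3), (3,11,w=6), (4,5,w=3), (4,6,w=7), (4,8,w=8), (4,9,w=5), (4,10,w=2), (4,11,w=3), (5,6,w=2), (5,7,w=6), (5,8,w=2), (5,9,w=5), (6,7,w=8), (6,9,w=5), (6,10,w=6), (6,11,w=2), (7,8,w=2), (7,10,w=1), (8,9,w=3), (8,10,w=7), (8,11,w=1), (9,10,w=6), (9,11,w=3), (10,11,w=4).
17 (MST edges: (1,10,w=3), (2,7,w=2), (2,9,w=2), (2,11,w=1), (3,4,w=1), (4,10,w=2), (5,6,w=2), (5,8,w=2), (7,10,w=1), (8,11,w=1); sum of weights 3 + 2 + 2 + 1 + 1 + 2 + 2 + 2 + 1 + 1 = 17)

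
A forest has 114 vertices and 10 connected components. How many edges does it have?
104 (Each of the 10 component trees on V_i vertices has V_i - 1 edges; summing gives V - C = 114 - 10 = 104)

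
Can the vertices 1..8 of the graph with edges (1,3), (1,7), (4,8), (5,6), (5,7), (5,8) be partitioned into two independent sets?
Yes. Partition: {1, 2, 4, 5}, {3, 6, 7, 8}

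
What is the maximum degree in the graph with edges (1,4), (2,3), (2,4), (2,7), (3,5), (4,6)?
3 (attained at vertices 2, 4)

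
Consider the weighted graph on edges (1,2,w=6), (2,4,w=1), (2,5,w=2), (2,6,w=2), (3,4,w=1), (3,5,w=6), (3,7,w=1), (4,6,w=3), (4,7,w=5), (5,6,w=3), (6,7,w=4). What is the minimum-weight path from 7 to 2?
3 (path: 7 -> 3 -> 4 -> 2; weights 1 + 1 + 1 = 3)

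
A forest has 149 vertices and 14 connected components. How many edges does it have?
135 (Each of the 14 component trees on V_i vertices has V_i - 1 edges; summing gives V - C = 149 - 14 = 135)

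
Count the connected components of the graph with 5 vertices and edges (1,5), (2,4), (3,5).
2 (components: {1, 3, 5}, {2, 4})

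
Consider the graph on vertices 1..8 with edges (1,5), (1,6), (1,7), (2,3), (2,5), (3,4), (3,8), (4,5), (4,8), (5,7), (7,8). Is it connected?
Yes (BFS from 1 visits [1, 5, 6, 7, 2, 4, 8, 3] — all 8 vertices reached)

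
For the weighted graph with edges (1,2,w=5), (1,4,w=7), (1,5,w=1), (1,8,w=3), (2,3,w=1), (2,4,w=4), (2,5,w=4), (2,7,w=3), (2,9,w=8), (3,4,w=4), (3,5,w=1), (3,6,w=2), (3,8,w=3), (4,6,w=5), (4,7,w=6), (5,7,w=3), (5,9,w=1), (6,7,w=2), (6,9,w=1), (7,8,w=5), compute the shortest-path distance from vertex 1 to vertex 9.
2 (path: 1 -> 5 -> 9; weights 1 + 1 = 2)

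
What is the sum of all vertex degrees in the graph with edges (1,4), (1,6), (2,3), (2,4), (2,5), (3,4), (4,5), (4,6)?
16 (handshake: sum of degrees = 2|E| = 2 x 8 = 16)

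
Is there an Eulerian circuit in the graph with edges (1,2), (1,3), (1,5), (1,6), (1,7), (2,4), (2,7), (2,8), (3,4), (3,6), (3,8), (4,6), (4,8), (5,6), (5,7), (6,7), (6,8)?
No (2 vertices have odd degree: {1, 5}; Eulerian circuit requires 0)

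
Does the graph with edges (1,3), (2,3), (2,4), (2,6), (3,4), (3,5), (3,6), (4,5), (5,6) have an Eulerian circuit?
No (6 vertices have odd degree: {1, 2, 3, 4, 5, 6}; Eulerian circuit requires 0)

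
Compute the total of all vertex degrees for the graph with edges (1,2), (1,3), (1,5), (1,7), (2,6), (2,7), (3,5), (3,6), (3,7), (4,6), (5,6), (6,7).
24 (handshake: sum of degrees = 2|E| = 2 x 12 = 24)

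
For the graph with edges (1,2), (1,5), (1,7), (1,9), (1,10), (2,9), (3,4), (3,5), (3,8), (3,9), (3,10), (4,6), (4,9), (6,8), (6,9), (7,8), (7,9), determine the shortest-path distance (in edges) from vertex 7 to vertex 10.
2 (path: 7 -> 1 -> 10, 2 edges)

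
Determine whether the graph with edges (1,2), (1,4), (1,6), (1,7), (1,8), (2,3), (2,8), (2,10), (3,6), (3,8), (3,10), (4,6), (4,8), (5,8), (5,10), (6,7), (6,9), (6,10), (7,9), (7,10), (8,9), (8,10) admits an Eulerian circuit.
No (4 vertices have odd degree: {1, 4, 8, 9}; Eulerian circuit requires 0)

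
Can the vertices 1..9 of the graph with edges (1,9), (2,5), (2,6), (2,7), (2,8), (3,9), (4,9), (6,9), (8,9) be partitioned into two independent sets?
Yes. Partition: {1, 3, 4, 5, 6, 7, 8}, {2, 9}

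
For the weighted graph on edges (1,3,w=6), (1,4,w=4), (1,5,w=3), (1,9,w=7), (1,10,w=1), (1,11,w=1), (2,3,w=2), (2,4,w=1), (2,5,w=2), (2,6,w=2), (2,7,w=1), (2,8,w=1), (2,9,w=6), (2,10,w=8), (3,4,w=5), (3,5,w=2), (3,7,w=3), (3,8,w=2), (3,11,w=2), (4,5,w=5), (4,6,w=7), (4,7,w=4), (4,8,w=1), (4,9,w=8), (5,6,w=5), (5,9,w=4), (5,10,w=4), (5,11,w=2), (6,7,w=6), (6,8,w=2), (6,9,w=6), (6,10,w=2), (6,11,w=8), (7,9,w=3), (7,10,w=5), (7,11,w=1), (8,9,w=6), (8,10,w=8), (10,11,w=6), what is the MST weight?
15 (MST edges: (1,10,w=1), (1,11,w=1), (2,3,w=2), (2,4,w=1), (2,5,w=2), (2,6,w=2), (2,7,w=1), (2,8,w=1), (7,9,w=3), (7,11,w=1); sum of weights 1 + 1 + 2 + 1 + 2 + 2 + 1 + 1 + 3 + 1 = 15)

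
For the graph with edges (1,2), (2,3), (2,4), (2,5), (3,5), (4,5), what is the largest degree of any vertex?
4 (attained at vertex 2)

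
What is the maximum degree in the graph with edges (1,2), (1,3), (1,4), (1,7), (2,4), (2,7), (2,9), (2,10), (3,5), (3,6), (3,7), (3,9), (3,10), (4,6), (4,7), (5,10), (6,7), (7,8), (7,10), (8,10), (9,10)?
7 (attained at vertex 7)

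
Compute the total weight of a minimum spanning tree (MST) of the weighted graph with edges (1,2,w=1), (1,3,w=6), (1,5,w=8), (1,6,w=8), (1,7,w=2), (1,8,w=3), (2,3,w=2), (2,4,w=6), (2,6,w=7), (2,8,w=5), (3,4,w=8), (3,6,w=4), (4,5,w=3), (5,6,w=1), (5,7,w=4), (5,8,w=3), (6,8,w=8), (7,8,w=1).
13 (MST edges: (1,2,w=1), (1,7,w=2), (2,3,w=2), (4,5,w=3), (5,6,w=1), (5,8,w=3), (7,8,w=1); sum of weights 1 + 2 + 2 + 3 + 1 + 3 + 1 = 13)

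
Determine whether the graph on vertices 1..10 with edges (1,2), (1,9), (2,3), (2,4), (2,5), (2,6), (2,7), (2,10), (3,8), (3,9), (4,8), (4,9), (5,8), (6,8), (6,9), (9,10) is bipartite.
Yes. Partition: {1, 3, 4, 5, 6, 7, 10}, {2, 8, 9}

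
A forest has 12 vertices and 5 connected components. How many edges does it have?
7 (Each of the 5 component trees on V_i vertices has V_i - 1 edges; summing gives V - C = 12 - 5 = 7)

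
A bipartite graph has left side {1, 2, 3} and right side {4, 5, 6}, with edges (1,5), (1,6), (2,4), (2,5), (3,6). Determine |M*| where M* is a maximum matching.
3 (matching: (1,5), (2,4), (3,6); upper bound min(|L|,|R|) = min(3,3) = 3)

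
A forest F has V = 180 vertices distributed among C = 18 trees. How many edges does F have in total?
162 (Each of the 18 component trees on V_i vertices has V_i - 1 edges; summing gives V - C = 180 - 18 = 162)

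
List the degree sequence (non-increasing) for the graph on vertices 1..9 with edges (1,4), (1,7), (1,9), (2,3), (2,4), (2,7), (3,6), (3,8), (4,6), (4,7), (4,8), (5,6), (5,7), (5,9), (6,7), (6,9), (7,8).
[6, 5, 5, 3, 3, 3, 3, 3, 3] (degrees: deg(1)=3, deg(2)=3, deg(3)=3, deg(4)=5, deg(5)=3, deg(6)=5, deg(7)=6, deg(8)=3, deg(9)=3)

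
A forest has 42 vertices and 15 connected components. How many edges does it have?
27 (Each of the 15 component trees on V_i vertices has V_i - 1 edges; summing gives V - C = 42 - 15 = 27)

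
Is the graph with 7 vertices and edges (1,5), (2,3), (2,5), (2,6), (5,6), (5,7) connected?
No, it has 2 components: {1, 2, 3, 5, 6, 7}, {4}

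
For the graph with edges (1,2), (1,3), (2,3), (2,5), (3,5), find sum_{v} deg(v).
10 (handshake: sum of degrees = 2|E| = 2 x 5 = 10)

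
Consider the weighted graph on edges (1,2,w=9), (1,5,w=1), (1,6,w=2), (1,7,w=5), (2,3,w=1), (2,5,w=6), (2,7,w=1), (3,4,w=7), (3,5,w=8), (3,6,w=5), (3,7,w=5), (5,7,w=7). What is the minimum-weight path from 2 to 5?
6 (path: 2 -> 5; weights 6 = 6)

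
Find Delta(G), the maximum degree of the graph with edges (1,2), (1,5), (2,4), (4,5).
2 (attained at vertices 1, 2, 4, 5)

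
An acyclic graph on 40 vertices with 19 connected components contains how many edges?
21 (Each of the 19 component trees on V_i vertices has V_i - 1 edges; summing gives V - C = 40 - 19 = 21)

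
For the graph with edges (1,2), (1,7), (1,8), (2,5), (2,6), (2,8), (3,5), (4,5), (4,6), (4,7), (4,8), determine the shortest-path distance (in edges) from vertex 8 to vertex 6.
2 (path: 8 -> 4 -> 6, 2 edges)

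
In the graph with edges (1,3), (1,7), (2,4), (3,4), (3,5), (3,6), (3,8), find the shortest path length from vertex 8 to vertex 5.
2 (path: 8 -> 3 -> 5, 2 edges)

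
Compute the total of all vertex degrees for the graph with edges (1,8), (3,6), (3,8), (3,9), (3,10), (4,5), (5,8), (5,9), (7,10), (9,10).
20 (handshake: sum of degrees = 2|E| = 2 x 10 = 20)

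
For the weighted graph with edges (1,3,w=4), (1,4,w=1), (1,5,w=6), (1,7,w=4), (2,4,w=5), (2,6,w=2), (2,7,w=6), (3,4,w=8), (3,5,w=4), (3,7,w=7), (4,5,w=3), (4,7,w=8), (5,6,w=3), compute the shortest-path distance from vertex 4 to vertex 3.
5 (path: 4 -> 1 -> 3; weights 1 + 4 = 5)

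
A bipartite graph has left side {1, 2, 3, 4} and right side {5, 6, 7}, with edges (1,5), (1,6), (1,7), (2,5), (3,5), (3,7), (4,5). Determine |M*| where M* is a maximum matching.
3 (matching: (1,6), (2,5), (3,7); upper bound min(|L|,|R|) = min(4,3) = 3)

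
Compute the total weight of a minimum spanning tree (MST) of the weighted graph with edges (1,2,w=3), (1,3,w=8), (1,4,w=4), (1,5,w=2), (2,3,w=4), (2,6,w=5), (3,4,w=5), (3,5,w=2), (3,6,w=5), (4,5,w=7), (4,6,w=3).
14 (MST edges: (1,2,w=3), (1,4,w=4), (1,5,w=2), (3,5,w=2), (4,6,w=3); sum of weights 3 + 4 + 2 + 2 + 3 = 14)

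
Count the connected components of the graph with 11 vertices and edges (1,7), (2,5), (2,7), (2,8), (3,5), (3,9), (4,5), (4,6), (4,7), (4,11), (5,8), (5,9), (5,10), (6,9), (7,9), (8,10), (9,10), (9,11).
1 (components: {1, 2, 3, 4, 5, 6, 7, 8, 9, 10, 11})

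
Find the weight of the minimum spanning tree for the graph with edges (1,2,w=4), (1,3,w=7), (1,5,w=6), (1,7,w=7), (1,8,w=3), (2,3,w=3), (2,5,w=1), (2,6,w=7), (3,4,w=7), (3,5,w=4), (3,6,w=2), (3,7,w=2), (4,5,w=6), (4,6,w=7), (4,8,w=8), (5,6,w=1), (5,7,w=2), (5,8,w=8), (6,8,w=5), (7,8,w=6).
19 (MST edges: (1,2,w=4), (1,8,w=3), (2,5,w=1), (3,6,w=2), (3,7,w=2), (4,5,w=6), (5,6,w=1); sum of weights 4 + 3 + 1 + 2 + 2 + 6 + 1 = 19)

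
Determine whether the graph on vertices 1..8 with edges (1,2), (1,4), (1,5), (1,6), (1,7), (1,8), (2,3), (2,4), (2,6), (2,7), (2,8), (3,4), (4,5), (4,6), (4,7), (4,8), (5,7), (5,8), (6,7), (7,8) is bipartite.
No (odd cycle of length 3: 8 -> 1 -> 7 -> 8)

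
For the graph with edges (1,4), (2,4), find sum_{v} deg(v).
4 (handshake: sum of degrees = 2|E| = 2 x 2 = 4)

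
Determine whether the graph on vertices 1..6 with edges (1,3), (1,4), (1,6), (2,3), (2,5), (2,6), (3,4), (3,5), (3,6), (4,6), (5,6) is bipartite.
No (odd cycle of length 3: 4 -> 1 -> 3 -> 4)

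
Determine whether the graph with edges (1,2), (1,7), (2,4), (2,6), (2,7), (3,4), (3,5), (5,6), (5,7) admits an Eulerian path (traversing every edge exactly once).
Yes (the graph is connected and exactly 2 vertices have odd degree: {5, 7}; any Eulerian path must start and end at those)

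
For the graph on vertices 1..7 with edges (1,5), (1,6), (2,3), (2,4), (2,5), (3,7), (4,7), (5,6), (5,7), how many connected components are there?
1 (components: {1, 2, 3, 4, 5, 6, 7})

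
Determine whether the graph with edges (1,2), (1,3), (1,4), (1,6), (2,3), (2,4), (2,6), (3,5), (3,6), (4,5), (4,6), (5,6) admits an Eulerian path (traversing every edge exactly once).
Yes (the graph is connected and exactly 2 vertices have odd degree: {5, 6}; any Eulerian path must start and end at those)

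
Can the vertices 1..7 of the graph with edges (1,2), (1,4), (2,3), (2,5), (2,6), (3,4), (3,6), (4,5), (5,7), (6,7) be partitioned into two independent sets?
No (odd cycle of length 3: 6 -> 2 -> 3 -> 6)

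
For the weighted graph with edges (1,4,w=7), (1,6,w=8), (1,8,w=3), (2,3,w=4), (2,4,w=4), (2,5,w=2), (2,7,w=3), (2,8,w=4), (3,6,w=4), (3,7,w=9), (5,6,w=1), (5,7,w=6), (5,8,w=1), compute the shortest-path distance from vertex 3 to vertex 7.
7 (path: 3 -> 2 -> 7; weights 4 + 3 = 7)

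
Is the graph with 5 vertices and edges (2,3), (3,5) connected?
No, it has 3 components: {1}, {2, 3, 5}, {4}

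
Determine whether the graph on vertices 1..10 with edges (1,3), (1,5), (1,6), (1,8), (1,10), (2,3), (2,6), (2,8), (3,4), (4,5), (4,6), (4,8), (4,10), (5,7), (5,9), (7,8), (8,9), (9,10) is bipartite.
Yes. Partition: {1, 2, 4, 7, 9}, {3, 5, 6, 8, 10}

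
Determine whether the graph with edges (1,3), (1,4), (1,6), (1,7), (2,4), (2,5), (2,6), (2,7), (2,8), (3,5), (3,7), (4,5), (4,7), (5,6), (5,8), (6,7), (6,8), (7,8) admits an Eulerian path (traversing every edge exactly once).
No (4 vertices have odd degree: {2, 3, 5, 6}; Eulerian path requires 0 or 2)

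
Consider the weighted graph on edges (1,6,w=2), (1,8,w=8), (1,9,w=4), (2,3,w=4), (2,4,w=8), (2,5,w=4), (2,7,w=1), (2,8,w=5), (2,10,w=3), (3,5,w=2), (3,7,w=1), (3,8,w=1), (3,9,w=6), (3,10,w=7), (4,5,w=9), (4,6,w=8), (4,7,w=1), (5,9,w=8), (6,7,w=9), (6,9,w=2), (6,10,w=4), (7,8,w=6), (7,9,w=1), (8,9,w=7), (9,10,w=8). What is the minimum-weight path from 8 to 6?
5 (path: 8 -> 3 -> 7 -> 9 -> 6; weights 1 + 1 + 1 + 2 = 5)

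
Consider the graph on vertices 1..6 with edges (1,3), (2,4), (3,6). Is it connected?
No, it has 3 components: {1, 3, 6}, {2, 4}, {5}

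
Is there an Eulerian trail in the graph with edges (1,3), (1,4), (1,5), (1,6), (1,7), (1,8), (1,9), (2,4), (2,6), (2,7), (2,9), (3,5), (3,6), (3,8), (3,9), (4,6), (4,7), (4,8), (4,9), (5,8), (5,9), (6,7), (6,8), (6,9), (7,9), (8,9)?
No (4 vertices have odd degree: {1, 3, 6, 7}; Eulerian path requires 0 or 2)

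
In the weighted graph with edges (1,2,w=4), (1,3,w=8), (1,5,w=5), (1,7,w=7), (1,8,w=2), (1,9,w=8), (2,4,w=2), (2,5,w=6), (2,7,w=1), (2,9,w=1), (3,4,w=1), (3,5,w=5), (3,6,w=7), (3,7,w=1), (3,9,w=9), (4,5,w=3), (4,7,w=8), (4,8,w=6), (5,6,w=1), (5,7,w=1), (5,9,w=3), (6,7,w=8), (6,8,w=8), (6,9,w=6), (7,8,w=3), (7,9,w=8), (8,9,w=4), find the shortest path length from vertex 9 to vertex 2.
1 (path: 9 -> 2; weights 1 = 1)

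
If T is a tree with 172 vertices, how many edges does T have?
171 (A tree on V vertices has V - 1 edges, so 172 - 1 = 171)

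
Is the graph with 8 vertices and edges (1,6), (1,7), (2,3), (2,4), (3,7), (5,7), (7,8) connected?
Yes (BFS from 1 visits [1, 6, 7, 3, 5, 8, 2, 4] — all 8 vertices reached)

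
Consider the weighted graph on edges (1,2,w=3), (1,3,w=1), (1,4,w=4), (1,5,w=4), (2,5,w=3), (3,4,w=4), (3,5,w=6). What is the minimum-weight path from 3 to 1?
1 (path: 3 -> 1; weights 1 = 1)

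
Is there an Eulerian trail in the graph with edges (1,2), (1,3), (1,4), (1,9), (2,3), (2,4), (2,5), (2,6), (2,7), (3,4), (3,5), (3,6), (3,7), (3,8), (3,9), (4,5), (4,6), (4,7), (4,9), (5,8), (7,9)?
Yes (the graph is connected and exactly 2 vertices have odd degree: {4, 6}; any Eulerian path must start and end at those)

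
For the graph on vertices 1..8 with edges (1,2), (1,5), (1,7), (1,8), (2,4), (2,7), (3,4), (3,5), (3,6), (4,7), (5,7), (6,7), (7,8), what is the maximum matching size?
4 (matching: (1,8), (2,4), (3,6), (5,7); upper bound floor(n/2) = floor(8/2) = 4)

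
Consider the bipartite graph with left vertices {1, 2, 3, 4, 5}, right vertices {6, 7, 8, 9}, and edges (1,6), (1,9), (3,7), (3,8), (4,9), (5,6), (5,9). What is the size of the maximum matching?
3 (matching: (1,9), (3,8), (5,6); upper bound min(|L|,|R|) = min(5,4) = 4)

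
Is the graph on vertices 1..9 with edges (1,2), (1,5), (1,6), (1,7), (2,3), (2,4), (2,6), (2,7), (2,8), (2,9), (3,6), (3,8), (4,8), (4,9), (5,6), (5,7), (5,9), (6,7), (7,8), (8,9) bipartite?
No (odd cycle of length 3: 5 -> 1 -> 6 -> 5)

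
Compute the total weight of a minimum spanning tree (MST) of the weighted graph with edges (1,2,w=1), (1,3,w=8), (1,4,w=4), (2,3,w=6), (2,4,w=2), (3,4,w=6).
9 (MST edges: (1,2,w=1), (2,3,w=6), (2,4,w=2); sum of weights 1 + 6 + 2 = 9)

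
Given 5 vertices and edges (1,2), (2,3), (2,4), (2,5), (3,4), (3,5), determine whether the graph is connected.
Yes (BFS from 1 visits [1, 2, 3, 4, 5] — all 5 vertices reached)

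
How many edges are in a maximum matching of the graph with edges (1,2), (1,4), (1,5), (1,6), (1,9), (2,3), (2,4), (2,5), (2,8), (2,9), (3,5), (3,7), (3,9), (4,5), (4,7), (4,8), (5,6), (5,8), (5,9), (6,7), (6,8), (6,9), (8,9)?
4 (matching: (1,9), (2,4), (5,8), (6,7); upper bound floor(n/2) = floor(9/2) = 4)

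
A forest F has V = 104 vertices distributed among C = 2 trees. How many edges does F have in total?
102 (Each of the 2 component trees on V_i vertices has V_i - 1 edges; summing gives V - C = 104 - 2 = 102)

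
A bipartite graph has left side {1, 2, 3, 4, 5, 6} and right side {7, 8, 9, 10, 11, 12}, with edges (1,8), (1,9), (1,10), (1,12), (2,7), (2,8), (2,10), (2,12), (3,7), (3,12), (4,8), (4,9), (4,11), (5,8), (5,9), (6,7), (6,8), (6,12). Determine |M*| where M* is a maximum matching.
6 (matching: (1,12), (2,10), (3,7), (4,11), (5,9), (6,8); upper bound min(|L|,|R|) = min(6,6) = 6)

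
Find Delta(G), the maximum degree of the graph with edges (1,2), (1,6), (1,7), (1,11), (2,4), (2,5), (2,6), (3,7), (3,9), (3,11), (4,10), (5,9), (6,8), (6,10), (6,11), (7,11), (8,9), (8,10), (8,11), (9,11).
6 (attained at vertex 11)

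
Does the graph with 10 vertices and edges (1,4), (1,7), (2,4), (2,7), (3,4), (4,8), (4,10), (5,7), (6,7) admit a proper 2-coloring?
Yes. Partition: {1, 2, 3, 5, 6, 8, 9, 10}, {4, 7}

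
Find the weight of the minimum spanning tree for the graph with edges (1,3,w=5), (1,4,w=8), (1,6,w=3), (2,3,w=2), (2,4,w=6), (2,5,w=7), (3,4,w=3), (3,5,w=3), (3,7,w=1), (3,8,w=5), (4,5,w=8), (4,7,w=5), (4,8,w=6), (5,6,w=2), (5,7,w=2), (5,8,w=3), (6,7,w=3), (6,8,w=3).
16 (MST edges: (1,6,w=3), (2,3,w=2), (3,4,w=3), (3,7,w=1), (5,6,w=2), (5,7,w=2), (5,8,w=3); sum of weights 3 + 2 + 3 + 1 + 2 + 2 + 3 = 16)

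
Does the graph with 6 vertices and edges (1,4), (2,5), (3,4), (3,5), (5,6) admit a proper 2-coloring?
Yes. Partition: {1, 2, 3, 6}, {4, 5}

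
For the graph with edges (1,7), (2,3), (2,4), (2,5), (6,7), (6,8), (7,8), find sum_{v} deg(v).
14 (handshake: sum of degrees = 2|E| = 2 x 7 = 14)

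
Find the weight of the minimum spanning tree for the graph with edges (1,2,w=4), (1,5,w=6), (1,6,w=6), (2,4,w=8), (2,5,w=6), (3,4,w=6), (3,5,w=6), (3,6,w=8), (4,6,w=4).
26 (MST edges: (1,2,w=4), (1,5,w=6), (1,6,w=6), (3,5,w=6), (4,6,w=4); sum of weights 4 + 6 + 6 + 6 + 4 = 26)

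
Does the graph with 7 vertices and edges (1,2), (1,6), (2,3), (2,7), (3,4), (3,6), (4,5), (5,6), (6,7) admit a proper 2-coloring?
Yes. Partition: {1, 3, 5, 7}, {2, 4, 6}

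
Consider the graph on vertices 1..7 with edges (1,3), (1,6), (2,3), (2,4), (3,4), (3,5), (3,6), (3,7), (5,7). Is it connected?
Yes (BFS from 1 visits [1, 3, 6, 2, 4, 5, 7] — all 7 vertices reached)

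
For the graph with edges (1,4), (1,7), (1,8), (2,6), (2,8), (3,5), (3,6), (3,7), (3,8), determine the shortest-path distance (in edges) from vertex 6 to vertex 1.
3 (path: 6 -> 3 -> 8 -> 1, 3 edges)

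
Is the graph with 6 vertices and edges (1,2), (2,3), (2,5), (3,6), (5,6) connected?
No, it has 2 components: {1, 2, 3, 5, 6}, {4}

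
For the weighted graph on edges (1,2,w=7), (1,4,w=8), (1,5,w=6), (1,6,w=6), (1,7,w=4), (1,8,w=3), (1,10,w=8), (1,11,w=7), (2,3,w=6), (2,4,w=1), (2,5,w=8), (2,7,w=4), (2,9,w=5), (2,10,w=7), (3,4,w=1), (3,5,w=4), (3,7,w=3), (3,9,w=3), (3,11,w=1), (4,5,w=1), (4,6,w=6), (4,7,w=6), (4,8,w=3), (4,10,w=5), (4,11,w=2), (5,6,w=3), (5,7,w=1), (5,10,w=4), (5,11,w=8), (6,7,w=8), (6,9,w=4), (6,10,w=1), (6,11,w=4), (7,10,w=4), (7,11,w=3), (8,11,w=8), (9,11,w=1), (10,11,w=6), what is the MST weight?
16 (MST edges: (1,8,w=3), (2,4,w=1), (3,4,w=1), (3,11,w=1), (4,5,w=1), (4,8,w=3), (5,6,w=3), (5,7,w=1), (6,10,w=1), (9,11,w=1); sum of weights 3 + 1 + 1 + 1 + 1 + 3 + 3 + 1 + 1 + 1 = 16)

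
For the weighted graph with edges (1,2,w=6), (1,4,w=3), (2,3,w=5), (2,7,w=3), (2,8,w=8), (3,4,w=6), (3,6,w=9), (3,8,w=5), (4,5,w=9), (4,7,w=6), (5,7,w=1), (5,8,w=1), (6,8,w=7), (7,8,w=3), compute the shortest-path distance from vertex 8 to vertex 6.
7 (path: 8 -> 6; weights 7 = 7)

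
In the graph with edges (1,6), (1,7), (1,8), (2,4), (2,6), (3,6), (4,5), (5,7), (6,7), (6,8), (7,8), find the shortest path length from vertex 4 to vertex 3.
3 (path: 4 -> 2 -> 6 -> 3, 3 edges)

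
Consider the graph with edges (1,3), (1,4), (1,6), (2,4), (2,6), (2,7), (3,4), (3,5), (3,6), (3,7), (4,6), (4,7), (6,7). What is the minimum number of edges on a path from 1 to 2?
2 (path: 1 -> 4 -> 2, 2 edges)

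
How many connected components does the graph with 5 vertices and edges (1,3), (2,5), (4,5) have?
2 (components: {1, 3}, {2, 4, 5})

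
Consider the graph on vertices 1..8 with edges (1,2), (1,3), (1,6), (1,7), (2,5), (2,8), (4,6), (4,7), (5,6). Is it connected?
Yes (BFS from 1 visits [1, 2, 3, 6, 7, 5, 8, 4] — all 8 vertices reached)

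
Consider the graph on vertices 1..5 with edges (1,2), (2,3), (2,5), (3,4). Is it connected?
Yes (BFS from 1 visits [1, 2, 3, 5, 4] — all 5 vertices reached)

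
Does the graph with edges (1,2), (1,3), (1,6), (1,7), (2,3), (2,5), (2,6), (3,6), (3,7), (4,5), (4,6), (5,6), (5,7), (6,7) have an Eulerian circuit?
Yes (the graph is connected and all 7 vertices have even degree)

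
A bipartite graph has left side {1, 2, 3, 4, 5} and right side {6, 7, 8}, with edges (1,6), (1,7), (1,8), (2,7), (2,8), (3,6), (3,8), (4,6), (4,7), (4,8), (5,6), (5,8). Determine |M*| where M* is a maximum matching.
3 (matching: (1,8), (2,7), (3,6); upper bound min(|L|,|R|) = min(5,3) = 3)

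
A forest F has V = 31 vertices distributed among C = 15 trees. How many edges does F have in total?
16 (Each of the 15 component trees on V_i vertices has V_i - 1 edges; summing gives V - C = 31 - 15 = 16)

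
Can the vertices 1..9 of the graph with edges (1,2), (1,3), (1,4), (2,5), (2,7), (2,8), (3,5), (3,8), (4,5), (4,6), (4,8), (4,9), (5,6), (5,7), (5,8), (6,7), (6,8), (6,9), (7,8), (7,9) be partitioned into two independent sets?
No (odd cycle of length 5: 8 -> 3 -> 1 -> 4 -> 6 -> 8)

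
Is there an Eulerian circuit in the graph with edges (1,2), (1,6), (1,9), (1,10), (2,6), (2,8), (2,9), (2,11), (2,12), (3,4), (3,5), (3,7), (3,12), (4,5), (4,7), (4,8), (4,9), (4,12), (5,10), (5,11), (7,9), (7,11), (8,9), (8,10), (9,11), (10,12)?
Yes (the graph is connected and all 12 vertices have even degree)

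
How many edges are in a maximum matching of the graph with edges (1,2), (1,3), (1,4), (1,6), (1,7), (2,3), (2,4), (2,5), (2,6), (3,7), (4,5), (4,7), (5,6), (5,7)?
3 (matching: (1,7), (2,4), (5,6); upper bound floor(n/2) = floor(7/2) = 3)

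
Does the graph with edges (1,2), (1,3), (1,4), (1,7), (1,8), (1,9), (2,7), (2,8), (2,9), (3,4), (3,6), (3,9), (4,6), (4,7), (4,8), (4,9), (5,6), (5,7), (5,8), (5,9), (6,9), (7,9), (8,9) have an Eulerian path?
Yes (the graph is connected and exactly 2 vertices have odd degree: {7, 8}; any Eulerian path must start and end at those)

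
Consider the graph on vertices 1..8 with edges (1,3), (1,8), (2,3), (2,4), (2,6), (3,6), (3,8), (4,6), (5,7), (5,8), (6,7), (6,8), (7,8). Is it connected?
Yes (BFS from 1 visits [1, 3, 8, 2, 6, 5, 7, 4] — all 8 vertices reached)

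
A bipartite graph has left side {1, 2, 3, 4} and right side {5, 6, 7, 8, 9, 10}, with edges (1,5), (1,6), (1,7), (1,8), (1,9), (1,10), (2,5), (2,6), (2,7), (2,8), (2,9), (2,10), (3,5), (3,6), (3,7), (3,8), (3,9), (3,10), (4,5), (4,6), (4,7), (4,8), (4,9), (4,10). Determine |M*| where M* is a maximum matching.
4 (matching: (1,10), (2,9), (3,8), (4,7); upper bound min(|L|,|R|) = min(4,6) = 4)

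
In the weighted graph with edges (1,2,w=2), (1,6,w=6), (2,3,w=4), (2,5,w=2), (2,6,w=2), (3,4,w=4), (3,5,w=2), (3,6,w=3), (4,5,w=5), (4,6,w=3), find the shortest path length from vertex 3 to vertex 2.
4 (path: 3 -> 2; weights 4 = 4)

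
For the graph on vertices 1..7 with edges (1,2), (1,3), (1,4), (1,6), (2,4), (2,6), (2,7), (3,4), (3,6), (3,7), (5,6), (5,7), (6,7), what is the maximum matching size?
3 (matching: (1,6), (3,4), (5,7); upper bound floor(n/2) = floor(7/2) = 3)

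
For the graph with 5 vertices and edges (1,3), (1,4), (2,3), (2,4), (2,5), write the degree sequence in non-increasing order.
[3, 2, 2, 2, 1] (degrees: deg(1)=2, deg(2)=3, deg(3)=2, deg(4)=2, deg(5)=1)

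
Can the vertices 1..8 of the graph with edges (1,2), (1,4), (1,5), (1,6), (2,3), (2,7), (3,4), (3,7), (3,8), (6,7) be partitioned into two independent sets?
No (odd cycle of length 3: 7 -> 2 -> 3 -> 7)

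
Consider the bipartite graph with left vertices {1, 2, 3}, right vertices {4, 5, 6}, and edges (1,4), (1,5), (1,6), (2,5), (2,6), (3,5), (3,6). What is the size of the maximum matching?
3 (matching: (1,4), (2,5), (3,6); upper bound min(|L|,|R|) = min(3,3) = 3)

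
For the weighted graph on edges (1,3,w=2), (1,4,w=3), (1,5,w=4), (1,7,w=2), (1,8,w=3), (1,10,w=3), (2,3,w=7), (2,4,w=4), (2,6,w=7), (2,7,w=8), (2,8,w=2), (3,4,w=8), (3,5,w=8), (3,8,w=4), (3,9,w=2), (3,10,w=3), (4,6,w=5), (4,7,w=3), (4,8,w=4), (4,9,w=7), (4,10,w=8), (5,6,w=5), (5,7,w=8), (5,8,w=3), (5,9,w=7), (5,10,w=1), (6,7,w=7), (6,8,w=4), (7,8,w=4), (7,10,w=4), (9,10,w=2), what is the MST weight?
21 (MST edges: (1,3,w=2), (1,4,w=3), (1,7,w=2), (1,8,w=3), (2,8,w=2), (3,9,w=2), (5,10,w=1), (6,8,w=4), (9,10,w=2); sum of weights 2 + 3 + 2 + 3 + 2 + 2 + 1 + 4 + 2 = 21)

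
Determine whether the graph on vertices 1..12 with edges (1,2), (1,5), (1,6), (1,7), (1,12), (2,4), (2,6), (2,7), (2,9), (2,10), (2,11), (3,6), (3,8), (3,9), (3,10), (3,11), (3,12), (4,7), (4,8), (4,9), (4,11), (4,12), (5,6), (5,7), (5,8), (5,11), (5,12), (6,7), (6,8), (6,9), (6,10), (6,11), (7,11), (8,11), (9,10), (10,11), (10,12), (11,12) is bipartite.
No (odd cycle of length 3: 7 -> 1 -> 6 -> 7)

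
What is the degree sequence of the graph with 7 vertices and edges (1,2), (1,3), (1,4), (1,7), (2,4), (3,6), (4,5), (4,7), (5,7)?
[4, 4, 3, 2, 2, 2, 1] (degrees: deg(1)=4, deg(2)=2, deg(3)=2, deg(4)=4, deg(5)=2, deg(6)=1, deg(7)=3)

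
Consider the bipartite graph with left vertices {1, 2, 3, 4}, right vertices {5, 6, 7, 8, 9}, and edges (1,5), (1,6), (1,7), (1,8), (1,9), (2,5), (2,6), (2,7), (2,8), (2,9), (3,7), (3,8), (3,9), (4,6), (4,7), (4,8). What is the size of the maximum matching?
4 (matching: (1,9), (2,8), (3,7), (4,6); upper bound min(|L|,|R|) = min(4,5) = 4)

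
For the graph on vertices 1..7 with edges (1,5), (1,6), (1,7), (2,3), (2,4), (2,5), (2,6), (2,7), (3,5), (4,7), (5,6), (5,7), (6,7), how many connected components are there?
1 (components: {1, 2, 3, 4, 5, 6, 7})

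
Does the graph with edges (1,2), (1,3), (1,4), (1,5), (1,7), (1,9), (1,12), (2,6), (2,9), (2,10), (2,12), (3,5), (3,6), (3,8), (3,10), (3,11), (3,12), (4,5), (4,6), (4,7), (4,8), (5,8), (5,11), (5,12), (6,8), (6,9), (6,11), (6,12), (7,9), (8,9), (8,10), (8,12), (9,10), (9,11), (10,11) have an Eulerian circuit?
No (10 vertices have odd degree: {1, 2, 3, 4, 6, 7, 8, 9, 10, 11}; Eulerian circuit requires 0)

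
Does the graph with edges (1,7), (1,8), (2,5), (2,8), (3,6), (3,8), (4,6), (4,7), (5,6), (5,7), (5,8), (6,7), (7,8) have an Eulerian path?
Yes (the graph is connected and exactly 2 vertices have odd degree: {7, 8}; any Eulerian path must start and end at those)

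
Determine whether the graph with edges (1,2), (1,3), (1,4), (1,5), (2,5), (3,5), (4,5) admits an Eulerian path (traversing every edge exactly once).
Yes — and in fact it has an Eulerian circuit (the graph is connected and all 5 vertices have even degree)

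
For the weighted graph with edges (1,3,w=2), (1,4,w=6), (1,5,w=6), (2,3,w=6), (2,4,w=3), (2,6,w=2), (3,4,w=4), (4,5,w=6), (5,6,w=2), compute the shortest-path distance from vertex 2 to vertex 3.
6 (path: 2 -> 3; weights 6 = 6)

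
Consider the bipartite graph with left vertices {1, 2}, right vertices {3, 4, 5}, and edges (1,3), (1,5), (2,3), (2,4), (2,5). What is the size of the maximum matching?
2 (matching: (1,5), (2,4); upper bound min(|L|,|R|) = min(2,3) = 2)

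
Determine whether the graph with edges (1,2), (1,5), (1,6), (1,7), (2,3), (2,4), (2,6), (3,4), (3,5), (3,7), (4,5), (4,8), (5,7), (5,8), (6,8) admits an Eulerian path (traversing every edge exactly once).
No (4 vertices have odd degree: {5, 6, 7, 8}; Eulerian path requires 0 or 2)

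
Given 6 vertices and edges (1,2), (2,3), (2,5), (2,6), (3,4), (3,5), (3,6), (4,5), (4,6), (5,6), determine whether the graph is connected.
Yes (BFS from 1 visits [1, 2, 3, 5, 6, 4] — all 6 vertices reached)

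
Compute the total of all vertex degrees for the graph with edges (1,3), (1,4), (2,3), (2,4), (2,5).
10 (handshake: sum of degrees = 2|E| = 2 x 5 = 10)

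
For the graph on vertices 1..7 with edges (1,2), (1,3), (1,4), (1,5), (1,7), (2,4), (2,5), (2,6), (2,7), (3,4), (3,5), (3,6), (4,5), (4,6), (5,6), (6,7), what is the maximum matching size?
3 (matching: (1,7), (2,5), (4,6); upper bound floor(n/2) = floor(7/2) = 3)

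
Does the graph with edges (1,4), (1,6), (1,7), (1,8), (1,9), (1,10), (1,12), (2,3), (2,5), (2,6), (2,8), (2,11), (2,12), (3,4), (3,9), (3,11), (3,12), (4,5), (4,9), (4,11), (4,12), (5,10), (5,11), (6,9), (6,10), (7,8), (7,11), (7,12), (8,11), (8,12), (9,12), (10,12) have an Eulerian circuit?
No (4 vertices have odd degree: {1, 3, 8, 9}; Eulerian circuit requires 0)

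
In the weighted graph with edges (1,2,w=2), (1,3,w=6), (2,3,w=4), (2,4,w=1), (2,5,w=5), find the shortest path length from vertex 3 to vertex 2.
4 (path: 3 -> 2; weights 4 = 4)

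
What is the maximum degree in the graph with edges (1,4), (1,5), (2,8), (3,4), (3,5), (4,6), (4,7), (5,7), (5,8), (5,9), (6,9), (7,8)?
5 (attained at vertex 5)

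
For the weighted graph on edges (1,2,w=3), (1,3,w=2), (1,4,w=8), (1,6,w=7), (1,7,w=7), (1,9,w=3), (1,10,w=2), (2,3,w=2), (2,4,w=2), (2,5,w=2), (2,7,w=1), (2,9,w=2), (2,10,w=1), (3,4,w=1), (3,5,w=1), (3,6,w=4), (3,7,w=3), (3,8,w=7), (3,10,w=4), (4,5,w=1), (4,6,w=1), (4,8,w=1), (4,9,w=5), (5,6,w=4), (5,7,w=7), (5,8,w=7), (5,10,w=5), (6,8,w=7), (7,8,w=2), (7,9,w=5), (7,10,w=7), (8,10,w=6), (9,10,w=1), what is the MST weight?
11 (MST edges: (1,3,w=2), (1,10,w=2), (2,7,w=1), (2,10,w=1), (3,4,w=1), (3,5,w=1), (4,6,w=1), (4,8,w=1), (9,10,w=1); sum of weights 2 + 2 + 1 + 1 + 1 + 1 + 1 + 1 + 1 = 11)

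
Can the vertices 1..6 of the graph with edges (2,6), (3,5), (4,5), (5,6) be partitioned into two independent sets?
Yes. Partition: {1, 2, 5}, {3, 4, 6}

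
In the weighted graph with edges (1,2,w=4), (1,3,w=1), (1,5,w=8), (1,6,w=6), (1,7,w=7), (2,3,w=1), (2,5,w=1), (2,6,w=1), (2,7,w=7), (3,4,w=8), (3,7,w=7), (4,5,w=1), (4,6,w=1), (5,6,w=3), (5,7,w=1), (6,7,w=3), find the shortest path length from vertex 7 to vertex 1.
4 (path: 7 -> 5 -> 2 -> 3 -> 1; weights 1 + 1 + 1 + 1 = 4)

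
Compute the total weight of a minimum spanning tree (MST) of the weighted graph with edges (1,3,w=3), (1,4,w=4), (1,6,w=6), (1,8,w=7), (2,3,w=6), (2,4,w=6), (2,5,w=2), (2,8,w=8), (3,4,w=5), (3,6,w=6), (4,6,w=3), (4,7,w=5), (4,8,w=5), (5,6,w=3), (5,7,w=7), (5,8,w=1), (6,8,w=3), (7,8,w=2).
18 (MST edges: (1,3,w=3), (1,4,w=4), (2,5,w=2), (4,6,w=3), (5,6,w=3), (5,8,w=1), (7,8,w=2); sum of weights 3 + 4 + 2 + 3 + 3 + 1 + 2 = 18)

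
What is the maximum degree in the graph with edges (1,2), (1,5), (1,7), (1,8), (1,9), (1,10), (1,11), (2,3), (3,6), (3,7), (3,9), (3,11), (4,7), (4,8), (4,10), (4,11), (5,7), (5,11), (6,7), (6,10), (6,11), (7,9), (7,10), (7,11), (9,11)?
8 (attained at vertex 7)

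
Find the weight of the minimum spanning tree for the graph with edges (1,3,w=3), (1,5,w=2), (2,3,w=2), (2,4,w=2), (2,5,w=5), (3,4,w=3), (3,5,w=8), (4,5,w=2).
8 (MST edges: (1,5,w=2), (2,3,w=2), (2,4,w=2), (4,5,w=2); sum of weights 2 + 2 + 2 + 2 = 8)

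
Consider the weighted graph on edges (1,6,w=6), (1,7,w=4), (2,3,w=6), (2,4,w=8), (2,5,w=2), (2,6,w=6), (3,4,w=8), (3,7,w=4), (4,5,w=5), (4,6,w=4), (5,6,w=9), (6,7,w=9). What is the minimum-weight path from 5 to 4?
5 (path: 5 -> 4; weights 5 = 5)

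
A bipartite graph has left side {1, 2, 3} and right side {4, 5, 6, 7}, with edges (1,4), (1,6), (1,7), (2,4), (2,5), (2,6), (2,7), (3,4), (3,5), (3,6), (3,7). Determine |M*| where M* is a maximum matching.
3 (matching: (1,7), (2,6), (3,5); upper bound min(|L|,|R|) = min(3,4) = 3)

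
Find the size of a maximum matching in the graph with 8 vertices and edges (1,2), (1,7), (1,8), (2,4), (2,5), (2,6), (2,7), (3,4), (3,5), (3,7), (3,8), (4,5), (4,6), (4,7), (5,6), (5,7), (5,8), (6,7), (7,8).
4 (matching: (1,2), (3,8), (4,7), (5,6); upper bound floor(n/2) = floor(8/2) = 4)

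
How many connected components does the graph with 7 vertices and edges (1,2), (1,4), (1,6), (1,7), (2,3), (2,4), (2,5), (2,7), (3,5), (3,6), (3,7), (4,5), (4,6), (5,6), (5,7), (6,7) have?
1 (components: {1, 2, 3, 4, 5, 6, 7})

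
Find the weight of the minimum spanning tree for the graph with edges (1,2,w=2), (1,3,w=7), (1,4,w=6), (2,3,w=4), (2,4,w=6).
12 (MST edges: (1,2,w=2), (1,4,w=6), (2,3,w=4); sum of weights 2 + 6 + 4 = 12)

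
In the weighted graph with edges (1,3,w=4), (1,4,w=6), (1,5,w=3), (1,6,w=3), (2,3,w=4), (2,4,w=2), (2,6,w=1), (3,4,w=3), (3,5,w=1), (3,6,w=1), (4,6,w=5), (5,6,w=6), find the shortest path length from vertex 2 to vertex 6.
1 (path: 2 -> 6; weights 1 = 1)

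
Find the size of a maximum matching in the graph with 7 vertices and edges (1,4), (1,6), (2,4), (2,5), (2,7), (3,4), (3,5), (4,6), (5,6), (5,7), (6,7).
3 (matching: (1,6), (2,7), (3,5); upper bound floor(n/2) = floor(7/2) = 3)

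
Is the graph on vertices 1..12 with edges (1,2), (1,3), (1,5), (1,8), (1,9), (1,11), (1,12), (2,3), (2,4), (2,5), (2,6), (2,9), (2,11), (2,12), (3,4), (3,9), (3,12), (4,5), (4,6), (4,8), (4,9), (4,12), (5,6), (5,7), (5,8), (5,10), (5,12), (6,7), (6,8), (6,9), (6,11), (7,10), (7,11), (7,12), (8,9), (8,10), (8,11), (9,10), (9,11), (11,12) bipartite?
No (odd cycle of length 3: 3 -> 1 -> 9 -> 3)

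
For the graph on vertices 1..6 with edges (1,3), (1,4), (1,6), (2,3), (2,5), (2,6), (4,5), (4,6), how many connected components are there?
1 (components: {1, 2, 3, 4, 5, 6})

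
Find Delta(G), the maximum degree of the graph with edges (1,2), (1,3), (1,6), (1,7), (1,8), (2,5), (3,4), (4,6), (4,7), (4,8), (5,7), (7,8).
5 (attained at vertex 1)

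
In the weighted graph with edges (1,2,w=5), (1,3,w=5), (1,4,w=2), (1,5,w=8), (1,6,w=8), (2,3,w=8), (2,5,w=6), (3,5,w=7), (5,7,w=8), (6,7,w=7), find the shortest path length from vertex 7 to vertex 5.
8 (path: 7 -> 5; weights 8 = 8)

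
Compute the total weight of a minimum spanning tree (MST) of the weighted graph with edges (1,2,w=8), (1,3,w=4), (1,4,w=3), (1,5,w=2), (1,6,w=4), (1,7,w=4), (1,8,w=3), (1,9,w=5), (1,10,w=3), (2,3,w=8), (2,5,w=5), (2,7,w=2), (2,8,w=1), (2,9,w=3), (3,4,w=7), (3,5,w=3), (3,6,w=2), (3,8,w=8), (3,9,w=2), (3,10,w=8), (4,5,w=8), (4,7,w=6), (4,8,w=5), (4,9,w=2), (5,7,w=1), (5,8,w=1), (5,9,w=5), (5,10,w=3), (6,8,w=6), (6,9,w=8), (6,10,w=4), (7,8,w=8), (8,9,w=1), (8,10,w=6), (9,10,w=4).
15 (MST edges: (1,5,w=2), (1,10,w=3), (2,8,w=1), (3,6,w=2), (3,9,w=2), (4,9,w=2), (5,7,w=1), (5,8,w=1), (8,9,w=1); sum of weights 2 + 3 + 1 + 2 + 2 + 2 + 1 + 1 + 1 = 15)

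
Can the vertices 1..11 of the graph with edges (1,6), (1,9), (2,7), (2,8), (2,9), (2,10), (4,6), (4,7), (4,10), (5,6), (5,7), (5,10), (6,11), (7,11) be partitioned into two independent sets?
Yes. Partition: {1, 2, 3, 4, 5, 11}, {6, 7, 8, 9, 10}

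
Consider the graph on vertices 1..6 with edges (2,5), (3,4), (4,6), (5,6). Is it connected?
No, it has 2 components: {1}, {2, 3, 4, 5, 6}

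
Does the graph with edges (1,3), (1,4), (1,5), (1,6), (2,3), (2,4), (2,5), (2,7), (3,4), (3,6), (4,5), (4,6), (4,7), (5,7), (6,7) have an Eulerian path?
Yes — and in fact it has an Eulerian circuit (the graph is connected and all 7 vertices have even degree)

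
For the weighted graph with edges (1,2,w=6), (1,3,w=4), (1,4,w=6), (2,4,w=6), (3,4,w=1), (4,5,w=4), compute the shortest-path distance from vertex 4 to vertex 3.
1 (path: 4 -> 3; weights 1 = 1)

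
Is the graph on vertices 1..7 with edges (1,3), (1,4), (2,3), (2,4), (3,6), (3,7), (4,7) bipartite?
Yes. Partition: {1, 2, 5, 6, 7}, {3, 4}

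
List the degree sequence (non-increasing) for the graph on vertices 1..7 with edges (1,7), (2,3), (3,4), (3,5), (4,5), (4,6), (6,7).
[3, 3, 2, 2, 2, 1, 1] (degrees: deg(1)=1, deg(2)=1, deg(3)=3, deg(4)=3, deg(5)=2, deg(6)=2, deg(7)=2)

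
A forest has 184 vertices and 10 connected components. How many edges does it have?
174 (Each of the 10 component trees on V_i vertices has V_i - 1 edges; summing gives V - C = 184 - 10 = 174)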